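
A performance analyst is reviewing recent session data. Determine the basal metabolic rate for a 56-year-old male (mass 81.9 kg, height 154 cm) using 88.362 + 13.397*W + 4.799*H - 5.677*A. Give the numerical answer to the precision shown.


BMR = 88.362 + 13.397*81.9 + 4.799*154 - 5.677*56
= 1606.71 kcal/day

1606.71 kcal/day


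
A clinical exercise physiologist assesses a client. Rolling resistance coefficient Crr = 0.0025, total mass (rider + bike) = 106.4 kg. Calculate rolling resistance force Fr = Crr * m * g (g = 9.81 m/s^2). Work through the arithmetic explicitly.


Fr = Crr * m * g
= 0.0025 * 106.4 * 9.81
= 2.609 N

2.609 N


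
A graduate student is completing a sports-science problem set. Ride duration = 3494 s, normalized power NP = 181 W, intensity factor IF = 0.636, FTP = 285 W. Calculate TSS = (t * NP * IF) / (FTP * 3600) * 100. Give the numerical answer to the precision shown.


Numerator = 3494 * 181 * 0.636 = 402215.304
Denominator = 285 * 3600 = 1026000
TSS = 402215.304 / 1026000 * 100
= 39.2

39.2 TSS


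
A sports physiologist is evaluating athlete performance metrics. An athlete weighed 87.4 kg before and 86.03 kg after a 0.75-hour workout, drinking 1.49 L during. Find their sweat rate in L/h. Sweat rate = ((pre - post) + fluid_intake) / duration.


Body mass change = 1.37 kg
Total sweat loss = 1.37 + 1.49 = 2.86 L
Rate = 2.86 / 0.75 = 3.813 L/h

3.813 L/h


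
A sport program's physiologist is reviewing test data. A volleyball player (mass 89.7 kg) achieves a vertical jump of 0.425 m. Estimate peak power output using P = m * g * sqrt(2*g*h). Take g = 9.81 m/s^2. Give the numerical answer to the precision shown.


2 * g * h = 2 * 9.81 * 0.425 = 8.3385
sqrt(8.3385) = 2.887646 m/s
P = 89.7 * 9.81 * 2.887646 = 2541.0 W

2541.0 W


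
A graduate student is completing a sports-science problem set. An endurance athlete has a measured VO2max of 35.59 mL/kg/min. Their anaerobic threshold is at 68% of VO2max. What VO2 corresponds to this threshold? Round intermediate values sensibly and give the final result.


Anaerobic threshold VO2 = VO2max * 68%
= 35.59 * 0.68
= 24.2 mL/kg/min

24.2 mL/kg/min


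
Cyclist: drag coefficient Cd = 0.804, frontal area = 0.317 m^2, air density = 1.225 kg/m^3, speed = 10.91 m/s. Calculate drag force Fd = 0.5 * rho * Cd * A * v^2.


v^2 = 10.91^2 = 119.0281
Fd = 0.5 * 1.225 * 0.804 * 0.317 * 119.0281
= 18.581 N

18.581 N


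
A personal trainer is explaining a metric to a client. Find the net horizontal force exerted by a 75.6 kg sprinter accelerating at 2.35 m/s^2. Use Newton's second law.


Newton's second law: F = m * a
F = 75.6 * 2.35 = 177.66 N

177.66 N


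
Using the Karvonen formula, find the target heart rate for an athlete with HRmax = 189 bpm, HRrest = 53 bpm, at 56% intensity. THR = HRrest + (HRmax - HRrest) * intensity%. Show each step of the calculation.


HRR = 189 - 53 = 136
THR = 53 + 136 * 0.56
= 53 + 76.16
= 129.16 bpm

129.16 bpm


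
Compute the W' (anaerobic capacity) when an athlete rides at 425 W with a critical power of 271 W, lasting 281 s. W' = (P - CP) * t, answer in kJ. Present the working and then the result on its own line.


Above-CP power = 154 W
Duration = 281 s
W' = 154 * 281 = 43274 J
Convert: 43274 / 1000 = 43.274 kJ

43.274 kJ


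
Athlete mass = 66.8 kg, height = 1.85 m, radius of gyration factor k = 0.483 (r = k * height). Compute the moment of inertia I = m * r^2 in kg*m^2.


r = k * height = 0.483 * 1.85 = 0.89355 m
r^2 = 0.89355^2 = 0.798432
I = 66.8 * 0.798432 = 53.335 kg*m^2

53.335 kg*m^2


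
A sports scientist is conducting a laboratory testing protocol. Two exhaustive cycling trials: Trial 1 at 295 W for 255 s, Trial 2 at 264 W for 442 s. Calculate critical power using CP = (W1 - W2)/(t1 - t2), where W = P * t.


W1 = 295 * 255 = 75225 J
W2 = 264 * 442 = 116688 J
CP = (75225 - 116688) / (255 - 442)
= -41463 / -187
= 221.73 W

221.73 W


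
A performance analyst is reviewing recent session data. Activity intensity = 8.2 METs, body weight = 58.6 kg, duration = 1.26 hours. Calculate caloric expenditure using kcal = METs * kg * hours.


kcal = 8.2 * 58.6 * 1.26
= 480.52 * 1.26
= 605.46 kcal

605.46 kcal


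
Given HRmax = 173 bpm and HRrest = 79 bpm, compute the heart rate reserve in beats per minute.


Heart rate reserve = maximum HR minus resting HR
HRR = 173 - 79 = 94 bpm

94 bpm


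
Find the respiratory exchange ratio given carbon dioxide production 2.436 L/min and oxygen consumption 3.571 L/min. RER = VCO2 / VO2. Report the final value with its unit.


VCO2 = 2.436 L/min
VO2 = 3.571 L/min
RER = 2.436 / 3.571 = 0.6822

0.6822


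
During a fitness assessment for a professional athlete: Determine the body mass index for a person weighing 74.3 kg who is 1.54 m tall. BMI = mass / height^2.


BMI = mass / height^2
= 74.3 / 1.54^2
= 74.3 / 2.3716
= 31.33 kg/m^2

31.33 kg/m^2


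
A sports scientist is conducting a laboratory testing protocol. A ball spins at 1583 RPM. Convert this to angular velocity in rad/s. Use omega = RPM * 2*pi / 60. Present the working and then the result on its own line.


omega = 1583 * 2 * pi / 60
= 1583 * 6.28318531 / 60
= 9946.282 / 60
= 165.771 rad/s

165.771 rad/s


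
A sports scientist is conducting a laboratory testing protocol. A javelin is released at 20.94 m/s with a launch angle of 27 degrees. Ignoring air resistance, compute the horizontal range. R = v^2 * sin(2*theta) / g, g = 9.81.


Launch speed squared = 438.4836
sin(2 * 27 deg) = 0.809017
Range = 438.4836 * 0.809017 / 9.81
= 36.161 m

36.161 m


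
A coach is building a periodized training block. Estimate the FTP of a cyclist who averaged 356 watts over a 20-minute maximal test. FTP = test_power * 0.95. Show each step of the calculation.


FTP = 356 * 0.95 = 338.2 W

338.2 W


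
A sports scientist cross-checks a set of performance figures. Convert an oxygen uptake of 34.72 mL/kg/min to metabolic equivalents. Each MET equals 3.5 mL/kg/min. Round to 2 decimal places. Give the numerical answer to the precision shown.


One MET = 3.5 mL/kg/min
Number of METs = 34.72 / 3.5
= 9.92 METs

9.92 METs


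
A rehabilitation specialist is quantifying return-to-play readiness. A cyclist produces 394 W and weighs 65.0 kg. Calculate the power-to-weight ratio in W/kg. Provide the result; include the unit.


P/W = power / mass
= 394 / 65.0
= 6.062 W/kg

6.062 W/kg


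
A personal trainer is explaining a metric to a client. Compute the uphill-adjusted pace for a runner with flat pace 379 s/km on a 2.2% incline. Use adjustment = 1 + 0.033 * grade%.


Adjustment factor = 1 + 0.033 * 2.2 = 1.0726
Grade-adjusted pace = 379 * 1.0726 = 406.52 s/km

406.52 s/km


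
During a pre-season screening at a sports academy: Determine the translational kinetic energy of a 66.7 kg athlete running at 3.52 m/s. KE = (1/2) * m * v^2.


KE = 0.5 * m * v^2
= 0.5 * 66.7 * 3.52^2
= 0.5 * 66.7 * 12.3904
= 413.22 J

413.22 J


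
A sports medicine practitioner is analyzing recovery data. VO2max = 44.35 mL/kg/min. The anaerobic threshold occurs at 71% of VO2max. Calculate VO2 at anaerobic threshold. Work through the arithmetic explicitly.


AT fraction = 71 / 100 = 0.71
AT VO2 = 44.35 * 0.71
= 31.49 mL/kg/min

31.49 mL/kg/min


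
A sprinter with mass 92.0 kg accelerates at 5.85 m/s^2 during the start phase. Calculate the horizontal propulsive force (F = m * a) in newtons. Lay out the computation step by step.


F = m * a
= 92.0 * 5.85
= 538.2 N

538.2 N


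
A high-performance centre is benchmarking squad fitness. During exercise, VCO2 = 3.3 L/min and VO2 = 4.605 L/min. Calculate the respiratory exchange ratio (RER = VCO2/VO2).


RER = VCO2 / VO2
= 3.3 / 4.605
= 0.7166

0.7166


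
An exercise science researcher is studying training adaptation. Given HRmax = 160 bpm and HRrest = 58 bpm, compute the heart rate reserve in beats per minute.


Heart rate reserve = maximum HR minus resting HR
HRR = 160 - 58 = 102 bpm

102 bpm


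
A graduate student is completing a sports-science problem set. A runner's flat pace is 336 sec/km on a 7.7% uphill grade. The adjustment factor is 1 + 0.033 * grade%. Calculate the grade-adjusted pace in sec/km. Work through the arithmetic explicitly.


Factor = 1 + 0.033 * 7.7 = 1.2541
Adjusted pace = 336 * 1.2541
= 421.38 sec/km

421.38 s/km


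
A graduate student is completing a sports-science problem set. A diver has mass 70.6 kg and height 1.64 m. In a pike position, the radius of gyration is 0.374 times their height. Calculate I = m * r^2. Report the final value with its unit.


r = 0.374 * 1.64 = 0.61336 m
I = m * r^2 = 70.6 * 0.37621 = 26.56 kg*m^2

26.56 kg*m^2


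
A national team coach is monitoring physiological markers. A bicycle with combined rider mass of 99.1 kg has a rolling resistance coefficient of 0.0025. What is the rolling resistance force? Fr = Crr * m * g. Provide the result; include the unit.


Fr = 0.0025 * 99.1 * 9.81
= 0.24775 * 9.81
= 2.43 N

2.43 N


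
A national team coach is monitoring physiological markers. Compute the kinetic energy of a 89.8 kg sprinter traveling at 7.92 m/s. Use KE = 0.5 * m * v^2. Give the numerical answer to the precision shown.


Velocity squared = 62.7264
KE = 0.5 * 89.8 * 62.7264 = 2816.42 J

2816.42 J


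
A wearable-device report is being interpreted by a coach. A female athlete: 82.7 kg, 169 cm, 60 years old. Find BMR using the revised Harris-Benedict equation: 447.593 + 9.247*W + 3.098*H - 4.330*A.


Intercept = 447.593
Weight contribution = 9.247 * 82.7 = 764.7269
Height contribution = 3.098 * 169 = 523.562
Age contribution = 4.33 * 60 = 259.8
BMR = 447.593 + 764.7269 + 523.562 - 259.8
= 1476.08 kcal/day

1476.08 kcal/day


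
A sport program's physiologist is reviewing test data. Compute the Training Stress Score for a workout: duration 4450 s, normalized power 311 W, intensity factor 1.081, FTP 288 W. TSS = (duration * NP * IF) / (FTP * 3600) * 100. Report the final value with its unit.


Product = 4450 * 311 * 1.081 = 1496049.95
Base = 288 * 3600 = 1036800
TSS = 1496049.95 / 1036800 * 100 = 144.29

144.29 TSS


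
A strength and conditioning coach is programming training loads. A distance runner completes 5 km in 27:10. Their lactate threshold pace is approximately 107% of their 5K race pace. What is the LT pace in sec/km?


Convert to seconds: 27 min 10 s = 1630 s
Pace per km = 1630 / 5 = 326.0 s/km
LT pace = 326.0 * 1.07 = 348.82 s/km

348.82 s/km


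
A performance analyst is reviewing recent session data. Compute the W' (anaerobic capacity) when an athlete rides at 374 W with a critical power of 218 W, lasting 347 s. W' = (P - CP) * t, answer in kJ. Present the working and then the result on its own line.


Above-CP power = 156 W
Duration = 347 s
W' = 156 * 347 = 54132 J
Convert: 54132 / 1000 = 54.132 kJ

54.132 kJ


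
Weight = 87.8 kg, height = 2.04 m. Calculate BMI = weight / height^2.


height^2 = 2.04^2 = 4.1616
BMI = 87.8 / 4.1616 = 21.1 kg/m^2

21.1 kg/m^2


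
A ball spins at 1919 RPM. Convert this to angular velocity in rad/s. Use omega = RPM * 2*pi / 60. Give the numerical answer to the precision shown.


omega = 1919 * 2 * pi / 60
= 1919 * 6.28318531 / 60
= 12057.433 / 60
= 200.957 rad/s

200.957 rad/s


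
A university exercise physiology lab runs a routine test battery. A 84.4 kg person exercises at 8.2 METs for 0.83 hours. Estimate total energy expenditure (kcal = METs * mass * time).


Energy = METs * mass(kg) * time(h)
= 8.2 * 84.4 * 0.83
= 574.43 kcal

574.43 kcal


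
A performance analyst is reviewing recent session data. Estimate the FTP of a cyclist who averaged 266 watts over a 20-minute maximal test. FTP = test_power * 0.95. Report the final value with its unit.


FTP = 266 * 0.95 = 252.7 W

252.7 W


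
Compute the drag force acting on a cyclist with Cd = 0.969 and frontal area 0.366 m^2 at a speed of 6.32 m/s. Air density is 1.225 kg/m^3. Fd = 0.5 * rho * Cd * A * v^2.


Step 1: v^2 = 39.9424
Step 2: Fd = 0.5 * 1.225 * 0.969 * 0.366 * 39.9424
= 8.677 N

8.677 N


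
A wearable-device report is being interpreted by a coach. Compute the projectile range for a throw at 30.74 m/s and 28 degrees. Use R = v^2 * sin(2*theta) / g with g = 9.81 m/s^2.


Two times the angle = 56 degrees
sin(56) = 0.829038
R = 944.9476 * 0.829038 / 9.81 = 79.857 m

79.857 m


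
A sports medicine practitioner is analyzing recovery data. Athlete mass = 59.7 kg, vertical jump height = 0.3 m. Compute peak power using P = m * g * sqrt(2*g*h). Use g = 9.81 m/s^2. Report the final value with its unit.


sqrt(2 * 9.81 * 0.3) = sqrt(5.886) = 2.426108 m/s
P = 59.7 * 9.81 * 2.426108
= 1420.87 W

1420.87 W


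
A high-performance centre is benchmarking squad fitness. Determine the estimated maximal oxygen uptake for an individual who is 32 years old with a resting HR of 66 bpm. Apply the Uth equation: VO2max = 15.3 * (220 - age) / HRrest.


HRmax = 220 - 32 = 188
VO2max = 15.3 * (188 / 66)
= 15.3 * 2.8485
= 43.58 mL/kg/min

43.58 mL/kg/min


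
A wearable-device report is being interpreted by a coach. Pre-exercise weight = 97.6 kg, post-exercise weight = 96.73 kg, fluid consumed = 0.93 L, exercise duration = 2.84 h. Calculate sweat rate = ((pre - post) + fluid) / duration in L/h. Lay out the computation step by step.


Weight loss = 97.6 - 96.73 = 0.87 kg (approx L)
Total sweat = 0.87 + 0.93 = 1.8 L
Sweat rate = 1.8 / 2.84 = 0.634 L/h

0.634 L/h


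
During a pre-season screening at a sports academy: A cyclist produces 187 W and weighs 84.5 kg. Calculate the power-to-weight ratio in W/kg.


P/W = power / mass
= 187 / 84.5
= 2.213 W/kg

2.213 W/kg


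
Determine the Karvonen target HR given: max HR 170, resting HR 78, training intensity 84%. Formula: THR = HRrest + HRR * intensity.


HRR = HRmax - HRrest = 170 - 78 = 92
THR = 78 + 92 * 0.84
= 155.28 bpm

155.28 bpm


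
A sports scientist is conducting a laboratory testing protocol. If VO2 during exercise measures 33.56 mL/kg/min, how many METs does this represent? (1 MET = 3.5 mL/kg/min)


METs = VO2 / 3.5 = 33.56 / 3.5 = 9.59

9.59 METs


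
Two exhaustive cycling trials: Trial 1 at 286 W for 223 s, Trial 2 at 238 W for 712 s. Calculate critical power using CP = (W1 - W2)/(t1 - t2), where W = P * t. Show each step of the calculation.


W1 = 286 * 223 = 63778 J
W2 = 238 * 712 = 169456 J
CP = (63778 - 169456) / (223 - 712)
= -105678 / -489
= 216.11 W

216.11 W


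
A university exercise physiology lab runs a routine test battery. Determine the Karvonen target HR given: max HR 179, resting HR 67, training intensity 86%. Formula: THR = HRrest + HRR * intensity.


HRR = HRmax - HRrest = 179 - 67 = 112
THR = 67 + 112 * 0.86
= 163.32 bpm

163.32 bpm


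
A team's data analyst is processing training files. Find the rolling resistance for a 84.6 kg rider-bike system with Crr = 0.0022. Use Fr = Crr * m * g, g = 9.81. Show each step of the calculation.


m * g = 84.6 * 9.81 = 829.926 N
Fr = 0.0022 * 829.926 = 1.826 N

1.826 N


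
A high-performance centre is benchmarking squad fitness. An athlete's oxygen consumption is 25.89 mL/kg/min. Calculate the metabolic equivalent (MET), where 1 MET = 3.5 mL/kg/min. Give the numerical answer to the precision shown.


MET = VO2 / 3.5
= 25.89 / 3.5
= 7.4 METs

7.4 METs


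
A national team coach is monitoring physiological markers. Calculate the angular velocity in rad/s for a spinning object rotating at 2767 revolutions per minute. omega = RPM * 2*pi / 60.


omega = RPM * 2*pi / 60
= 2767 * 6.28318531 / 60
= 289.76 rad/s

289.76 rad/s


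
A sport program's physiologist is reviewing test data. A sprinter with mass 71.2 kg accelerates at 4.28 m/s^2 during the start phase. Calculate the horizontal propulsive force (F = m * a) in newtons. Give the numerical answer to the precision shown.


F = m * a
= 71.2 * 4.28
= 304.74 N

304.74 N


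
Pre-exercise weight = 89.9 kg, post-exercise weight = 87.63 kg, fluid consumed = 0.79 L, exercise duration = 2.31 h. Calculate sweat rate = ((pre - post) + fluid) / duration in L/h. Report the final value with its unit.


Weight loss = 89.9 - 87.63 = 2.27 kg (approx L)
Total sweat = 2.27 + 0.79 = 3.06 L
Sweat rate = 3.06 / 2.31 = 1.325 L/h

1.325 L/h


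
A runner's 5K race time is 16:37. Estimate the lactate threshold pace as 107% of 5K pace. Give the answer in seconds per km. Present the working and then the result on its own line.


Total race time = 16*60 + 37 = 997 seconds
5K pace = 997 / 5 = 199.4 sec/km
LT pace = 199.4 * 1.07 = 213.36 sec/km

213.36 s/km


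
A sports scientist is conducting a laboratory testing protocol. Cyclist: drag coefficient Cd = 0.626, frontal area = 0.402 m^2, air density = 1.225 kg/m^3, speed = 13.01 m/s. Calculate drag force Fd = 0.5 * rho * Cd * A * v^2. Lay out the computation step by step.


v^2 = 13.01^2 = 169.2601
Fd = 0.5 * 1.225 * 0.626 * 0.402 * 169.2601
= 26.089 N

26.089 N


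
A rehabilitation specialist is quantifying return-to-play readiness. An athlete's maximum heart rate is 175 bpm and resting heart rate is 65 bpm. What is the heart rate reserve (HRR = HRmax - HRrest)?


HRR = HRmax - HRrest
= 175 - 65
= 110 bpm

110 bpm


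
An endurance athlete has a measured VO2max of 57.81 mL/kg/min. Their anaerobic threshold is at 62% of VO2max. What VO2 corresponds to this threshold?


Anaerobic threshold VO2 = VO2max * 62%
= 57.81 * 0.62
= 35.84 mL/kg/min

35.84 mL/kg/min


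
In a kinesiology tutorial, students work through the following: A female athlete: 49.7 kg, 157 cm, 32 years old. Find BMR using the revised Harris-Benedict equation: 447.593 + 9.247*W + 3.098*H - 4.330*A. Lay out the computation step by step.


Intercept = 447.593
Weight contribution = 9.247 * 49.7 = 459.5759
Height contribution = 3.098 * 157 = 486.386
Age contribution = 4.33 * 32 = 138.56
BMR = 447.593 + 459.5759 + 486.386 - 138.56
= 1254.99 kcal/day

1254.99 kcal/day


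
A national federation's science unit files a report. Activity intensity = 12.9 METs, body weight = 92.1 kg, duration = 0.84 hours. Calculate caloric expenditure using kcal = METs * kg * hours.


kcal = 12.9 * 92.1 * 0.84
= 1188.09 * 0.84
= 998.0 kcal

998.0 kcal


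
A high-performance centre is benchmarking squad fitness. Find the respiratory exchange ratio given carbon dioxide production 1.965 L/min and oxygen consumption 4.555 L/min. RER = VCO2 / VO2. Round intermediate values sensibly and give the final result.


VCO2 = 1.965 L/min
VO2 = 4.555 L/min
RER = 1.965 / 4.555 = 0.4314

0.4314


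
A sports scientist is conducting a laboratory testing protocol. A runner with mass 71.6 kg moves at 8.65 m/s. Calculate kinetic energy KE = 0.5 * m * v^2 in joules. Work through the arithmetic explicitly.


v^2 = 8.65^2 = 74.8225
KE = 0.5 * 71.6 * 74.8225
= 2678.65 J

2678.65 J


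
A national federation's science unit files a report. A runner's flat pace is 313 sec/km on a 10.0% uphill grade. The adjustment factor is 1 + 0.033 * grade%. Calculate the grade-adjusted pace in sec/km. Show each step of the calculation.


Factor = 1 + 0.033 * 10.0 = 1.33
Adjusted pace = 313 * 1.33
= 416.29 sec/km

416.29 s/km


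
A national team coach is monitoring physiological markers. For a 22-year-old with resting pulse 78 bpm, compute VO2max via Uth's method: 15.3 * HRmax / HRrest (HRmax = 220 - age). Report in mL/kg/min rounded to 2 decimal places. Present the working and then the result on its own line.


Step 1: HRmax = 220 - 22 = 198 bpm
Step 2: Ratio = 198 / 78 = 2.5385
Step 3: VO2max = 15.3 * 2.5385 = 38.84 mL/kg/min

38.84 mL/kg/min


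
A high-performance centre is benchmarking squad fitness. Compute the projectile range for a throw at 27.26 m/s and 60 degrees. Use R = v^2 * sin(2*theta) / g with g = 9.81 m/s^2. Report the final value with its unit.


Two times the angle = 120 degrees
sin(120) = 0.866025
R = 743.1076 * 0.866025 / 9.81 = 65.601 m

65.601 m


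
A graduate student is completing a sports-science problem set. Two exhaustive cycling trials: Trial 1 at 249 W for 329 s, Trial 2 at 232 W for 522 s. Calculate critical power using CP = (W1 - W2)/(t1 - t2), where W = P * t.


W1 = 249 * 329 = 81921 J
W2 = 232 * 522 = 121104 J
CP = (81921 - 121104) / (329 - 522)
= -39183 / -193
= 203.02 W

203.02 W


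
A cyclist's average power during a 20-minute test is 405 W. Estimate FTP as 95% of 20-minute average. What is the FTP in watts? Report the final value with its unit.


FTP = 20-min power * 0.95
= 405 * 0.95
= 384.75 W

384.75 W


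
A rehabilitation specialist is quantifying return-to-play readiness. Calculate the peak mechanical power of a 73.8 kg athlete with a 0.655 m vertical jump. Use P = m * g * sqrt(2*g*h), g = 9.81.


First, sqrt(2gh) = sqrt(2 * 9.81 * 0.655)
= sqrt(12.8511) = 3.584843 m/s
Power = 73.8 * 9.81 * 3.584843 = 2595.35 W

2595.35 W


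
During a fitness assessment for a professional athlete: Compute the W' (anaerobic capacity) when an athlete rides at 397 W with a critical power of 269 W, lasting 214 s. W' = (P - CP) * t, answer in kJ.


Above-CP power = 128 W
Duration = 214 s
W' = 128 * 214 = 27392 J
Convert: 27392 / 1000 = 27.392 kJ

27.392 kJ


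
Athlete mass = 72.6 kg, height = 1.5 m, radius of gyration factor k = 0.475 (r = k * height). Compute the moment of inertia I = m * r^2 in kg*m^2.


r = k * height = 0.475 * 1.5 = 0.7125 m
r^2 = 0.7125^2 = 0.507656
I = 72.6 * 0.507656 = 36.856 kg*m^2

36.856 kg*m^2


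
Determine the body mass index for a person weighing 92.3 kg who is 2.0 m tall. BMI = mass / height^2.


BMI = mass / height^2
= 92.3 / 2.0^2
= 92.3 / 4.0
= 23.08 kg/m^2

23.08 kg/m^2


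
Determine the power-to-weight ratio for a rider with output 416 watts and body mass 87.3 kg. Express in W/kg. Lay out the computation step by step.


P/W = 416 / 87.3 = 4.765 W/kg

4.765 W/kg


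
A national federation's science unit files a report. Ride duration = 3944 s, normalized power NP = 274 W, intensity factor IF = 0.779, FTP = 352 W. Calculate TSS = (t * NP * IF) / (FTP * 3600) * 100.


Numerator = 3944 * 274 * 0.779 = 841831.024
Denominator = 352 * 3600 = 1267200
TSS = 841831.024 / 1267200 * 100
= 66.43

66.43 TSS


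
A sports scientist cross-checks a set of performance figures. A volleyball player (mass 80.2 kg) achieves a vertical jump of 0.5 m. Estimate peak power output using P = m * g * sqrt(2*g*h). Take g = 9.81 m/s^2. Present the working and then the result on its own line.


2 * g * h = 2 * 9.81 * 0.5 = 9.81
sqrt(9.81) = 3.132092 m/s
P = 80.2 * 9.81 * 3.132092 = 2464.21 W

2464.21 W


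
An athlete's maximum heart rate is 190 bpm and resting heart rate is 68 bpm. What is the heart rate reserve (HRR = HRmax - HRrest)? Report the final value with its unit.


HRR = HRmax - HRrest
= 190 - 68
= 122 bpm

122 bpm


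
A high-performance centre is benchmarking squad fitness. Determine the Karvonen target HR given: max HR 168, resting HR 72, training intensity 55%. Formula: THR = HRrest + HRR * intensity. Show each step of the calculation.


HRR = HRmax - HRrest = 168 - 72 = 96
THR = 72 + 96 * 0.55
= 124.8 bpm

124.8 bpm


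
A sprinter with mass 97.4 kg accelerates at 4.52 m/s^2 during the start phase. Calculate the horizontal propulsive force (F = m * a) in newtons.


F = m * a
= 97.4 * 4.52
= 440.25 N

440.25 N


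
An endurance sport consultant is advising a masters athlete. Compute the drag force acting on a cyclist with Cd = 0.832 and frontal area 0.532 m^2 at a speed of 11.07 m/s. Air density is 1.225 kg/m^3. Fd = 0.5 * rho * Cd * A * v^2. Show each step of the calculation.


Step 1: v^2 = 122.5449
Step 2: Fd = 0.5 * 1.225 * 0.832 * 0.532 * 122.5449
= 33.223 N

33.223 N


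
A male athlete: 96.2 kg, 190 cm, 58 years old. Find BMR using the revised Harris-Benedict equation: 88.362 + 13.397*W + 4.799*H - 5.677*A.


Intercept = 88.362
Weight contribution = 13.397 * 96.2 = 1288.7914
Height contribution = 4.799 * 190 = 911.81
Age contribution = 5.677 * 58 = 329.266
BMR = 88.362 + 1288.7914 + 911.81 - 329.266
= 1959.7 kcal/day

1959.7 kcal/day


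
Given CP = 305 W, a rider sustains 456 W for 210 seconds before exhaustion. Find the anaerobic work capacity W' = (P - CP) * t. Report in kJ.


Excess power = 456 - 305 = 151 W
Work above CP = 151 * 210 = 31710 J
W' = 31.71 kJ

31.71 kJ


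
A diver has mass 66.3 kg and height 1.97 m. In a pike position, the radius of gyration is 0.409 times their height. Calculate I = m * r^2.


r = 0.409 * 1.97 = 0.80573 m
I = m * r^2 = 66.3 * 0.649201 = 43.042 kg*m^2

43.042 kg*m^2


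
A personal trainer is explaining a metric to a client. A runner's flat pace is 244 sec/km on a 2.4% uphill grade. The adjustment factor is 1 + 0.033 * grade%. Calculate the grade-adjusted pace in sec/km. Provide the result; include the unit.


Factor = 1 + 0.033 * 2.4 = 1.0792
Adjusted pace = 244 * 1.0792
= 263.32 sec/km

263.32 s/km


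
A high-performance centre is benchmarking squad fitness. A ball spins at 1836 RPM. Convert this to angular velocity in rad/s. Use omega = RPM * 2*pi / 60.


omega = 1836 * 2 * pi / 60
= 1836 * 6.28318531 / 60
= 11535.928 / 60
= 192.265 rad/s

192.265 rad/s


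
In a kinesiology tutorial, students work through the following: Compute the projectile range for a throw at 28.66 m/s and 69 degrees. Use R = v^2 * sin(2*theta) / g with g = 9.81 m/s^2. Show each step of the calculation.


Two times the angle = 138 degrees
sin(138) = 0.669131
R = 821.3956 * 0.669131 / 9.81 = 56.027 m

56.027 m


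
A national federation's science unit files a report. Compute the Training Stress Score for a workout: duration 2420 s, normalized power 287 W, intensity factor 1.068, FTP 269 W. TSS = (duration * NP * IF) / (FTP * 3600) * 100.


Product = 2420 * 287 * 1.068 = 741768.72
Base = 269 * 3600 = 968400
TSS = 741768.72 / 968400 * 100 = 76.6

76.6 TSS


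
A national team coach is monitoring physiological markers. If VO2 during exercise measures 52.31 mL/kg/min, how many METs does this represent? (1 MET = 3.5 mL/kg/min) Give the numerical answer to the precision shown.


METs = VO2 / 3.5 = 52.31 / 3.5 = 14.95

14.95 METs


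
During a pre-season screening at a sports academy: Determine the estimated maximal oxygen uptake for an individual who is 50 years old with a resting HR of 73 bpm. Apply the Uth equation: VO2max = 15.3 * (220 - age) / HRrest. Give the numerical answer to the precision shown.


HRmax = 220 - 50 = 170
VO2max = 15.3 * (170 / 73)
= 15.3 * 2.3288
= 35.63 mL/kg/min

35.63 mL/kg/min


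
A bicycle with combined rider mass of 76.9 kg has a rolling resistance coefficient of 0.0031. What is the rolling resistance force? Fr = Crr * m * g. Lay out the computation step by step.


Fr = 0.0031 * 76.9 * 9.81
= 0.23839 * 9.81
= 2.339 N

2.339 N


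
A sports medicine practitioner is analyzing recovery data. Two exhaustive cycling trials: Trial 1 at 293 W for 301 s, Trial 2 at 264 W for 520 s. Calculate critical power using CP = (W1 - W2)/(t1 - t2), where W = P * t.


W1 = 293 * 301 = 88193 J
W2 = 264 * 520 = 137280 J
CP = (88193 - 137280) / (301 - 520)
= -49087 / -219
= 224.14 W

224.14 W


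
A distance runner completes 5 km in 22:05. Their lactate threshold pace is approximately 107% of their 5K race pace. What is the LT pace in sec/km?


Convert to seconds: 22 min 5 s = 1325 s
Pace per km = 1325 / 5 = 265.0 s/km
LT pace = 265.0 * 1.07 = 283.55 s/km

283.55 s/km


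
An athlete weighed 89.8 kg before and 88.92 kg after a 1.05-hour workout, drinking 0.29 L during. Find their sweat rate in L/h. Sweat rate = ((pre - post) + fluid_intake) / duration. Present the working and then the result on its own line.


Body mass change = 0.88 kg
Total sweat loss = 0.88 + 0.29 = 1.17 L
Rate = 1.17 / 1.05 = 1.114 L/h

1.114 L/h


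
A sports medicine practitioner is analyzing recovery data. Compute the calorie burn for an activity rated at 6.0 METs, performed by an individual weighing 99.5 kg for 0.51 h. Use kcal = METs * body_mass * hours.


Product of METs and mass = 6.0 * 99.5 = 597.0
Total kcal = 597.0 * 0.51 = 304.47 kcal

304.47 kcal


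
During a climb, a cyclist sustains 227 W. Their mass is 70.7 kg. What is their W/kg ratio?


Power-to-weight = 227 W / 70.7 kg
= 3.211 W/kg

3.211 W/kg


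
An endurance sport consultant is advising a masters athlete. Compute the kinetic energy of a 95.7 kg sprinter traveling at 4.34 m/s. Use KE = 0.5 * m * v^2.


Velocity squared = 18.8356
KE = 0.5 * 95.7 * 18.8356 = 901.28 J

901.28 J


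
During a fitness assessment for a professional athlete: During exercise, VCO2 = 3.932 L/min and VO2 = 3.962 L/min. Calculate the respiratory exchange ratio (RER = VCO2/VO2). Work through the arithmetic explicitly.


RER = VCO2 / VO2
= 3.932 / 3.962
= 0.9924

0.9924


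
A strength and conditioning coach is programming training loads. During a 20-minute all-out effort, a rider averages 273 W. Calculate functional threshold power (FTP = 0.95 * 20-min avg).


FTP = 0.95 * 273
= 259.35 W

259.35 W


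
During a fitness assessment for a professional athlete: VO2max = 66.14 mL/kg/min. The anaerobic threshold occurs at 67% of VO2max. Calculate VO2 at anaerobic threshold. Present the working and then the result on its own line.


AT fraction = 67 / 100 = 0.67
AT VO2 = 66.14 * 0.67
= 44.31 mL/kg/min

44.31 mL/kg/min


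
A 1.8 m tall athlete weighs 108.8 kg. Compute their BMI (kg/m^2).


height^2 = 3.24 m^2
BMI = 108.8 / 3.24 = 33.58 kg/m^2

33.58 kg/m^2


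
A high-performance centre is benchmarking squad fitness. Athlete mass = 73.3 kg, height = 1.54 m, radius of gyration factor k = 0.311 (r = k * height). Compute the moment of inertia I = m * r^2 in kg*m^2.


r = k * height = 0.311 * 1.54 = 0.47894 m
r^2 = 0.47894^2 = 0.229384
I = 73.3 * 0.229384 = 16.814 kg*m^2

16.814 kg*m^2


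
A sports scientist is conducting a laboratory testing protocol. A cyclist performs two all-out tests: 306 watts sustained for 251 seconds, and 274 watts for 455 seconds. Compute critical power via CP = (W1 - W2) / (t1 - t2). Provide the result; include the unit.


W1 = P1 * t1 = 306 * 251 = 76806 J
W2 = P2 * t2 = 274 * 455 = 124670 J
CP = (76806 - 124670) / (251 - 455)
= 234.63 W

234.63 W


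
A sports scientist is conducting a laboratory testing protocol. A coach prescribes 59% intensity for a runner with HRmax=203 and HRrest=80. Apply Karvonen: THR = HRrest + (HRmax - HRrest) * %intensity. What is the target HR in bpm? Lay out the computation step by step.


Heart rate reserve = 203 - 80 = 123
Intensity fraction = 59 / 100 = 0.59
THR = 80 + 123 * 0.59 = 152.57 bpm

152.57 bpm


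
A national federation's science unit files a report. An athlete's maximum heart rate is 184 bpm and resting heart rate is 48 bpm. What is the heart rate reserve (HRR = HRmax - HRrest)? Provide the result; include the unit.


HRR = HRmax - HRrest
= 184 - 48
= 136 bpm

136 bpm


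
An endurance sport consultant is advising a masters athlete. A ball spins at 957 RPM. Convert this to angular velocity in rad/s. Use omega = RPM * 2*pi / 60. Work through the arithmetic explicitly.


omega = 957 * 2 * pi / 60
= 957 * 6.28318531 / 60
= 6013.008 / 60
= 100.217 rad/s

100.217 rad/s


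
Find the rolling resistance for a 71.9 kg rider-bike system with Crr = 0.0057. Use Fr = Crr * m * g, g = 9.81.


m * g = 71.9 * 9.81 = 705.339 N
Fr = 0.0057 * 705.339 = 4.02 N

4.02 N


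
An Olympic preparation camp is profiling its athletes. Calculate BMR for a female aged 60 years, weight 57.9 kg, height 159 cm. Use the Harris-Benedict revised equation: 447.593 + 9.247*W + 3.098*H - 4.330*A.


Substituting values:
W term = 9.247 * 57.9 = 535.4013
H term = 3.098 * 159 = 492.582
A term = 4.330 * 60 = 259.8
BMR = 1215.78 kcal/day

1215.78 kcal/day


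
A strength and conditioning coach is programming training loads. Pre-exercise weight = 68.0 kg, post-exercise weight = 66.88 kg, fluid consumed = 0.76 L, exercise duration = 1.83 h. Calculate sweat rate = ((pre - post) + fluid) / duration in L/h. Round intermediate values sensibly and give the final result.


Weight loss = 68.0 - 66.88 = 1.12 kg (approx L)
Total sweat = 1.12 + 0.76 = 1.88 L
Sweat rate = 1.88 / 1.83 = 1.027 L/h

1.027 L/h


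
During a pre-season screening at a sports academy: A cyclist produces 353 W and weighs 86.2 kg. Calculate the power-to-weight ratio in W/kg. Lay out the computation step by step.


P/W = power / mass
= 353 / 86.2
= 4.095 W/kg

4.095 W/kg


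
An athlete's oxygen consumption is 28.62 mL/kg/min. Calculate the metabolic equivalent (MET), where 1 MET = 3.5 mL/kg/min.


MET = VO2 / 3.5
= 28.62 / 3.5
= 8.18 METs

8.18 METs


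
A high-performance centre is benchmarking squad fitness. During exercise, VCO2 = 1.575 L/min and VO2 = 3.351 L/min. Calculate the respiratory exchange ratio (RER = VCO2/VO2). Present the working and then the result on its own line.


RER = VCO2 / VO2
= 1.575 / 3.351
= 0.47

0.47


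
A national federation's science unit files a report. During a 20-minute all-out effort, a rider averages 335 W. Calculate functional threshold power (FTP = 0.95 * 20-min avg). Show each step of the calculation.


FTP = 0.95 * 335
= 318.25 W

318.25 W


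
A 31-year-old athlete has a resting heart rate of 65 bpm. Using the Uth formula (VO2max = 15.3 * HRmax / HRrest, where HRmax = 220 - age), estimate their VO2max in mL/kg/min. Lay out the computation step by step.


HRmax = 220 - 31 = 189 bpm
Ratio = HRmax / HRrest = 189 / 65 = 2.9077
VO2max = 15.3 * 2.9077 = 44.49 mL/kg/min

44.49 mL/kg/min


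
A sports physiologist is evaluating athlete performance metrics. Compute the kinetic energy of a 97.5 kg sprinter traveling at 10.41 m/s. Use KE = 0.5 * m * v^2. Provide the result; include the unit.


Velocity squared = 108.3681
KE = 0.5 * 97.5 * 108.3681 = 5282.94 J

5282.94 J


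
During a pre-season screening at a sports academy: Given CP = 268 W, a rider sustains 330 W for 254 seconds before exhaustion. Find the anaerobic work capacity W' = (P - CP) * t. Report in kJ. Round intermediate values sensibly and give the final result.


Excess power = 330 - 268 = 62 W
Work above CP = 62 * 254 = 15748 J
W' = 15.748 kJ

15.748 kJ


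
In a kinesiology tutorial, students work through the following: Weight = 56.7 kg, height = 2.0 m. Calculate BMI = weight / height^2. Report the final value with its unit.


height^2 = 2.0^2 = 4.0
BMI = 56.7 / 4.0 = 14.18 kg/m^2

14.18 kg/m^2


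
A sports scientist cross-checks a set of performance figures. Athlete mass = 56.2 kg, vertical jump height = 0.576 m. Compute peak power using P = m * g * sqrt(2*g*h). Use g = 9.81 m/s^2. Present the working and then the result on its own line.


sqrt(2 * 9.81 * 0.576) = sqrt(11.30112) = 3.361714 m/s
P = 56.2 * 9.81 * 3.361714
= 1853.39 W

1853.39 W


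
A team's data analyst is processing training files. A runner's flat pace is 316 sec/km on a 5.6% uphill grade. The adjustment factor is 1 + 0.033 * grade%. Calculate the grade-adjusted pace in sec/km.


Factor = 1 + 0.033 * 5.6 = 1.1848
Adjusted pace = 316 * 1.1848
= 374.4 sec/km

374.4 s/km


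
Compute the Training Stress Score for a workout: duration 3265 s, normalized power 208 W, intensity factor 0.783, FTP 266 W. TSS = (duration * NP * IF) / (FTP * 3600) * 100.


Product = 3265 * 208 * 0.783 = 531750.96
Base = 266 * 3600 = 957600
TSS = 531750.96 / 957600 * 100 = 55.53

55.53 TSS


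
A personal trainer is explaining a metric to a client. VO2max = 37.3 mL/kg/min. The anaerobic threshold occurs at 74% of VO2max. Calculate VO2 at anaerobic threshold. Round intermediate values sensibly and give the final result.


AT fraction = 74 / 100 = 0.74
AT VO2 = 37.3 * 0.74
= 27.6 mL/kg/min

27.6 mL/kg/min


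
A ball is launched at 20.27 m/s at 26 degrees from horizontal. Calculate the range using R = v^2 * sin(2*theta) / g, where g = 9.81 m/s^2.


sin(2 * 26) = sin(52) = 0.788011
v^2 = 20.27^2 = 410.8729
R = 410.8729 * 0.788011 / 9.81
= 33.004 m

33.004 m


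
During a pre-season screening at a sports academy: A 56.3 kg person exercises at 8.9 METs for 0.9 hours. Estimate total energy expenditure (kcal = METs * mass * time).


Energy = METs * mass(kg) * time(h)
= 8.9 * 56.3 * 0.9
= 450.96 kcal

450.96 kcal


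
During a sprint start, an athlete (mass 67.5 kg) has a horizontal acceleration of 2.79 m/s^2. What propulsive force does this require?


Propulsive force = mass * acceleration
= 67.5 kg * 2.79 m/s^2
= 188.33 N

188.33 N


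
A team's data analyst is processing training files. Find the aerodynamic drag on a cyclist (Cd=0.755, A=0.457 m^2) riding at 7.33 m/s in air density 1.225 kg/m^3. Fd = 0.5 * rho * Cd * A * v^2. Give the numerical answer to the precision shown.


Fd = 0.5 * 1.225 * 0.755 * 0.457 * 7.33^2
= 0.5 * 1.225 * 0.755 * 0.457 * 53.7289
= 11.355 N

11.355 N


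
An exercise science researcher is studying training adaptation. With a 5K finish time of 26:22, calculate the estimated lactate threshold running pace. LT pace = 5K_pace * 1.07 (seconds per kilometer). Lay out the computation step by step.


Race duration = 1582 s for 5 km
Average pace = 1582 / 5 = 316.4 s/km
LT pace = 316.4 * 1.07
= 338.55 s/km

338.55 s/km


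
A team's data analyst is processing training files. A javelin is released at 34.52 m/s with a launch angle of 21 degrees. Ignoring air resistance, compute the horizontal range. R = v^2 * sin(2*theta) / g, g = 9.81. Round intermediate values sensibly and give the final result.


Launch speed squared = 1191.6304
sin(2 * 21 deg) = 0.669131
Range = 1191.6304 * 0.669131 / 9.81
= 81.28 m

81.28 m


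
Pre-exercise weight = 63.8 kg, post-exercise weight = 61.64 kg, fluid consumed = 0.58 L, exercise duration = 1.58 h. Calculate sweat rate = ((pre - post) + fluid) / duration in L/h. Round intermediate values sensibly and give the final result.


Weight loss = 63.8 - 61.64 = 2.16 kg (approx L)
Total sweat = 2.16 + 0.58 = 2.74 L
Sweat rate = 2.74 / 1.58 = 1.734 L/h

1.734 L/h


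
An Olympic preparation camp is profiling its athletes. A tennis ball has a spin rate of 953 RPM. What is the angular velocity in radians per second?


Convert RPM to rad/s: multiply by 2*pi and divide by 60
omega = 953 * 2 * pi / 60
= 99.798 rad/s

99.798 rad/s


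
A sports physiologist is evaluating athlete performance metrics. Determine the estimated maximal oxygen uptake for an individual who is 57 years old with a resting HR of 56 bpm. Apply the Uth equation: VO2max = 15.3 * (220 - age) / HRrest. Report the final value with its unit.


HRmax = 220 - 57 = 163
VO2max = 15.3 * (163 / 56)
= 15.3 * 2.9107
= 44.53 mL/kg/min

44.53 mL/kg/min


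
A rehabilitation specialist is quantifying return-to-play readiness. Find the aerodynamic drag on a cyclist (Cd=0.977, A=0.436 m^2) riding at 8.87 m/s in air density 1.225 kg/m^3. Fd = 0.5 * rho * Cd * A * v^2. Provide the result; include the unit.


Fd = 0.5 * 1.225 * 0.977 * 0.436 * 8.87^2
= 0.5 * 1.225 * 0.977 * 0.436 * 78.6769
= 20.527 N

20.527 N


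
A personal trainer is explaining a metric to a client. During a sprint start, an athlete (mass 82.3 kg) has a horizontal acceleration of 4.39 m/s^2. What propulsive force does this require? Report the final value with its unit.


Propulsive force = mass * acceleration
= 82.3 kg * 4.39 m/s^2
= 361.3 N

361.3 N


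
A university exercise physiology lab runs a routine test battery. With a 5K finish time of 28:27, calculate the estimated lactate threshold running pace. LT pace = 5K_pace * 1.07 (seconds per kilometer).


Race duration = 1707 s for 5 km
Average pace = 1707 / 5 = 341.4 s/km
LT pace = 341.4 * 1.07
= 365.3 s/km

365.3 s/km


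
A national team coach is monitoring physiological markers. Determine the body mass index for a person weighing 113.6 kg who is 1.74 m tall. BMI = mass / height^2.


BMI = mass / height^2
= 113.6 / 1.74^2
= 113.6 / 3.0276
= 37.52 kg/m^2

37.52 kg/m^2
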